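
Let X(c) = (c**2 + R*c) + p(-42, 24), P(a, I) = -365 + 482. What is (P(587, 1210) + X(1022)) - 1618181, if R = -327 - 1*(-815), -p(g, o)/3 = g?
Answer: -74718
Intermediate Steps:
p(g, o) = -3*g
R = 488 (R = -327 + 815 = 488)
P(a, I) = 117
X(c) = 126 + c**2 + 488*c (X(c) = (c**2 + 488*c) - 3*(-42) = (c**2 + 488*c) + 126 = 126 + c**2 + 488*c)
(P(587, 1210) + X(1022)) - 1618181 = (117 + (126 + 1022**2 + 488*1022)) - 1618181 = (117 + (126 + 1044484 + 498736)) - 1618181 = (117 + 1543346) - 1618181 = 1543463 - 1618181 = -74718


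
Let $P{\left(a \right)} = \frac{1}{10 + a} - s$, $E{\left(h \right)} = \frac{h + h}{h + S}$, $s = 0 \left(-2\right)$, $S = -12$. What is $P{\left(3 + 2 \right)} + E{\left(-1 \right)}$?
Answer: $\frac{43}{195} \approx 0.22051$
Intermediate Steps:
$s = 0$
$E{\left(h \right)} = \frac{2 h}{-12 + h}$ ($E{\left(h \right)} = \frac{h + h}{h - 12} = \frac{2 h}{-12 + h}$)
$P{\left(a \right)} = \frac{1}{10 + a}$ ($P{\left(a \right)} = \frac{1}{10 + a} - 0 = \frac{1}{10 + a} + 0 = \frac{1}{10 + a}$)
$P{\left(3 + 2 \right)} + E{\left(-1 \right)} = \frac{1}{10 + \left(3 + 2\right)} + 2 \left(-1\right) \frac{1}{-12 - 1} = \frac{1}{10 + 5} + 2 \left(-1\right) \frac{1}{-13} = \frac{1}{15} + 2 \left(-1\right) \left(- \frac{1}{13}\right) = \frac{1}{15} + \frac{2}{13} = \frac{43}{195}$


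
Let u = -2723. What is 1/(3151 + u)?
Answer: 1/428 ≈ 0.0023364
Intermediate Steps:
1/(3151 + u) = 1/(3151 - 2723) = 1/428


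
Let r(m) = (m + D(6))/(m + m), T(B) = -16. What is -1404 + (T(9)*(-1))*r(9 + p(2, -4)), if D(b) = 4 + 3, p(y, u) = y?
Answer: -15300/11 ≈ -1390.9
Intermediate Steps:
D(b) = 7
r(m) = (7 + m)/(2*m) (r(m) = (m + 7)/(m + m) = (7 + m)/((2*m)) = (7 + m)*(1/(2*m)) = (7 + m)/(2*m))
-1404 + (T(9)*(-1))*r(9 + p(2, -4)) = -1404 + (-16*(-1))*((7 + (9 + 2))/(2*(9 + 2))) = -1404 + 16*((½)*(7 + 11)/11) = -1404 + 16*((½)*(1/11)*18) = -1404 + 16*(9/11) = -1404 + 144/11 = -15300/11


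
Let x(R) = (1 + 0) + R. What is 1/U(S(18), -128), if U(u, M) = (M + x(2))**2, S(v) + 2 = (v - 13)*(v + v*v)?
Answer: 1/15625 ≈ 6.4000e-5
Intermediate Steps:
x(R) = 1 + R
S(v) = -2 + (-13 + v)*(v + v**2) (S(v) = -2 + (v - 13)*(v + v*v) = -2 + (-13 + v)*(v + v**2))
U(u, M) = (3 + M)**2 (U(u, M) = (M + (1 + 2))**2 = (M + 3)**2 = (3 + M)**2)
1/U(S(18), -128) = 1/((3 - 128)**2) = 1/((-125)**2) = 1/15625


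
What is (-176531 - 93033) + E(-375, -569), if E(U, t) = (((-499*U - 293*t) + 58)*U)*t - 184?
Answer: 75513142752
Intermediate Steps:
E(U, t) = -184 + U*t*(58 - 499*U - 293*t) (E(U, t) = ((58 - 499*U - 293*t)*U)*t - 184 = (U*(58 - 499*U - 293*t))*t - 184 = U*t*(58 - 499*U - 293*t) - 184 = -184 + U*t*(58 - 499*U - 293*t))
(-176531 - 93033) + E(-375, -569) = (-176531 - 93033) + (-184 - 499*(-569)*(-375)² - 293*(-375)*(-569)² + 58*(-375)*(-569)) = -269564 + (-184 - 499*(-569)*140625 - 293*(-375)*323761 + 12375750) = -269564 + (-184 + 39927796875 + 35573239875 + 12375750) = -269564 + 75513412316 = 75513142752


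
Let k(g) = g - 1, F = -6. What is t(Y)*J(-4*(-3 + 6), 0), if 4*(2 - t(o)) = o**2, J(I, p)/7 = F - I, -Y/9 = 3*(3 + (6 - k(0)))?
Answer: -765366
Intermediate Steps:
k(g) = -1 + g
Y = -270 (Y = -27*(3 + (6 - (-1 + 0))) = -27*(3 + (6 - 1*(-1))) = -27*(3 + (6 + 1)) = -27*(3 + 7) = -27*10 = -9*30 = -270)
J(I, p) = -42 - 7*I (J(I, p) = 7*(-6 - I) = -42 - 7*I)
t(o) = 2 - o**2/4
t(Y)*J(-4*(-3 + 6), 0) = (2 - 1/4*(-270)**2)*(-42 - (-28)*(-3 + 6)) = (2 - 1/4*72900)*(-42 - (-28)*3) = (2 - 18225)*(-42 - 7*(-12)) = -18223*(-42 + 84) = -18223*42 = -765366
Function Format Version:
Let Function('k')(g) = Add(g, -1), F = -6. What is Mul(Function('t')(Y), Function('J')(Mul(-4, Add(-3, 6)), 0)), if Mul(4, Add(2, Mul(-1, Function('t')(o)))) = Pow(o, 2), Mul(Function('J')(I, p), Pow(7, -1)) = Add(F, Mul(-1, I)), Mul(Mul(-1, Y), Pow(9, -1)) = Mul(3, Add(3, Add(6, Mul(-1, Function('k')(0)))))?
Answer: -765366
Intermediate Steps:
Function('k')(g) = Add(-1, g)
Y = -270 (Y = Mul(-9, Mul(3, Add(3, Add(6, Mul(-1, Add(-1, 0)))))) = Mul(-9, Mul(3, Add(3, Add(6, Mul(-1, -1))))) = Mul(-9, Mul(3, Add(3, Add(6, 1)))) = Mul(-9, Mul(3, Add(3, 7))) = Mul(-9, Mul(3, 10)) = Mul(-9, 30) = -270)
Function('J')(I, p) = Add(-42, Mul(-7, I)) (Function('J')(I, p) = Mul(7, Add(-6, Mul(-1, I))) = Add(-42, Mul(-7, I)))
Function('t')(o) = Add(2, Mul(Rational(-1, 4), Pow(o, 2)))
Mul(Function('t')(Y), Function('J')(Mul(-4, Add(-3, 6)), 0)) = Mul(Add(2, Mul(Rational(-1, 4), Pow(-270, 2))), Add(-42, Mul(-7, Mul(-4, Add(-3, 6))))) = Mul(Add(2, Mul(Rational(-1, 4), 72900)), Add(-42, Mul(-7, Mul(-4, 3)))) = Mul(Add(2, -18225), Add(-42, Mul(-7, -12))) = Mul(-18223, Add(-42, 84)) = Mul(-18223, 42) = -765366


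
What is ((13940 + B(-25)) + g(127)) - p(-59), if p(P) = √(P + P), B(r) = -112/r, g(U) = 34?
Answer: 349462/25 - I*√118 ≈ 13978.0 - 10.863*I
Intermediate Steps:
p(P) = √2*√P (p(P) = √(2*P) = √2*√P)
((13940 + B(-25)) + g(127)) - p(-59) = ((13940 - 112/(-25)) + 34) - √2*√(-59) = ((13940 - 112*(-1/25)) + 34) - √2*I*√59 = ((13940 + 112/25) + 34) - I*√118 = (348612/25 + 34) - I*√118 = 349462/25 - I*√118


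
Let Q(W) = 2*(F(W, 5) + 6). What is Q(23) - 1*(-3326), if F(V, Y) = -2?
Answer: 3334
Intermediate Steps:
Q(W) = 8 (Q(W) = 2*(-2 + 6) = 2*4 = 8)
Q(23) - 1*(-3326) = 8 - 1*(-3326) = 8 + 3326 = 3334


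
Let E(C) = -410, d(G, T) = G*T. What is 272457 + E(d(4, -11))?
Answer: 272047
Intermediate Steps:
272457 + E(d(4, -11)) = 272457 - 410 = 272047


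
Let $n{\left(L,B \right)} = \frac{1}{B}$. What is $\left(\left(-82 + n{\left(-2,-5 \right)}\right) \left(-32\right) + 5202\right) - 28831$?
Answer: $- \frac{104993}{5} \approx -20999.0$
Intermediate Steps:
$\left(\left(-82 + n{\left(-2,-5 \right)}\right) \left(-32\right) + 5202\right) - 28831 = \left(\left(-82 + \frac{1}{-5}\right) \left(-32\right) + 5202\right) - 28831 = \left(\left(-82 - \frac{1}{5}\right) \left(-32\right) + 5202\right) - 28831 = \left(\left(- \frac{411}{5}\right) \left(-32\right) + 5202\right) - 28831 = \left(\frac{13152}{5} + 5202\right) - 28831 = \frac{39162}{5} - 28831 = - \frac{104993}{5}$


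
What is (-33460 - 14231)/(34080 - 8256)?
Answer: -15897/8608 ≈ -1.8468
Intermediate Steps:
(-33460 - 14231)/(34080 - 8256) = -47691/25824 = -47691*1/25824 = -15897/8608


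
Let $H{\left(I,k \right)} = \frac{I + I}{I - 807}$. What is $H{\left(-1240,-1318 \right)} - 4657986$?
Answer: $- \frac{9534894862}{2047} \approx -4.658 \cdot 10^{6}$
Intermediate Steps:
$H{\left(I,k \right)} = \frac{2 I}{-807 + I}$
$H{\left(-1240,-1318 \right)} - 4657986 = 2 \left(-1240\right) \frac{1}{-807 - 1240} - 4657986 = 2 \left(-1240\right) \frac{1}{-2047} - 4657986 = 2 \left(-1240\right) \left(- \frac{1}{2047}\right) - 4657986 = \frac{2480}{2047} - 4657986 = - \frac{9534894862}{2047}$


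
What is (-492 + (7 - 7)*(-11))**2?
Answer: 242064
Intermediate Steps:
(-492 + (7 - 7)*(-11))**2 = (-492 + 0*(-11))**2 = (-492 + 0)**2 = (-492)**2 = 242064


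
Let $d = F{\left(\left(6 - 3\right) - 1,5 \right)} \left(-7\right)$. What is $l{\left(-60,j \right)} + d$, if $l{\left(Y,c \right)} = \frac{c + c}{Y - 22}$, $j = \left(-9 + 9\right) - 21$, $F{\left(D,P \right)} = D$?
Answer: $- \frac{553}{41} \approx -13.488$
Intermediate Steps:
$j = -21$ ($j = 0 - 21 = -21$)
$d = -14$ ($d = \left(\left(6 - 3\right) - 1\right) \left(-7\right) = \left(3 - 1\right) \left(-7\right) = 2 \left(-7\right) = -14$)
$l{\left(Y,c \right)} = \frac{2 c}{-22 + Y}$
$l{\left(-60,j \right)} + d = 2 \left(-21\right) \frac{1}{-22 - 60} - 14 = 2 \left(-21\right) \frac{1}{-82} - 14 = 2 \left(-21\right) \left(- \frac{1}{82}\right) - 14 = \frac{21}{41} - 14 = - \frac{553}{41}$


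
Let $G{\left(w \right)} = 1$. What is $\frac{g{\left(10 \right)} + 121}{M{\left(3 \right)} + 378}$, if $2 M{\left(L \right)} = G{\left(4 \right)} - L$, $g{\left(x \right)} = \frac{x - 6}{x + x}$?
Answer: $\frac{606}{1885} \approx 0.32149$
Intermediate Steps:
$g{\left(x \right)} = \frac{-6 + x}{2 x}$
$M{\left(L \right)} = \frac{1}{2} - \frac{L}{2}$ ($M{\left(L \right)} = \frac{1 - L}{2} = \frac{1}{2} - \frac{L}{2}$)
$\frac{g{\left(10 \right)} + 121}{M{\left(3 \right)} + 378} = \frac{\frac{-6 + 10}{2 \cdot 10} + 121}{\left(\frac{1}{2} - \frac{3}{2}\right) + 378} = \frac{\frac{1}{2} \cdot \frac{1}{10} \cdot 4 + 121}{\left(\frac{1}{2} - \frac{3}{2}\right) + 378} = \frac{\frac{1}{5} + 121}{-1 + 378} = \frac{606}{5 \cdot 377} = \frac{606}{5} \cdot \frac{1}{377} = \frac{606}{1885}$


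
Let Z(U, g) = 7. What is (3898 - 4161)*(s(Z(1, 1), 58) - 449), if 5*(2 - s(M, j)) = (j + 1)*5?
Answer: 133078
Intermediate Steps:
s(M, j) = 1 - j (s(M, j) = 2 - (j + 1)*5/5 = 2 - (1 + j)*5/5 = 2 - (5 + 5*j)/5 = 2 + (-1 - j) = 1 - j)
(3898 - 4161)*(s(Z(1, 1), 58) - 449) = (3898 - 4161)*((1 - 1*58) - 449) = -263*((1 - 58) - 449) = -263*(-57 - 449) = -263*(-506) = 133078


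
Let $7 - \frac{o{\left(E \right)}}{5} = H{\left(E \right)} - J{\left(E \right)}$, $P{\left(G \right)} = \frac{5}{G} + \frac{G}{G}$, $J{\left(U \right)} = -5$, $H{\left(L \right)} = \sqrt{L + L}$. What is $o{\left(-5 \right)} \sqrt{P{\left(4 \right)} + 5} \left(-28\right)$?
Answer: $70 \sqrt{29} \left(-2 + i \sqrt{10}\right) \approx -753.92 + 1192.1 i$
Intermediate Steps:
$H{\left(L \right)} = \sqrt{2} \sqrt{L}$ ($H{\left(L \right)} = \sqrt{2 L} = \sqrt{2} \sqrt{L}$)
$P{\left(G \right)} = 1 + \frac{5}{G}$ ($P{\left(G \right)} = \frac{5}{G} + 1 = 1 + \frac{5}{G}$)
$o{\left(E \right)} = 10 - 5 \sqrt{2} \sqrt{E}$ ($o{\left(E \right)} = 35 - 5 \left(\sqrt{2} \sqrt{E} - -5\right) = 35 - 5 \left(\sqrt{2} \sqrt{E} + 5\right) = 35 - 5 \left(5 + \sqrt{2} \sqrt{E}\right) = 35 - \left(25 + 5 \sqrt{2} \sqrt{E}\right) = 10 - 5 \sqrt{2} \sqrt{E}$)
$o{\left(-5 \right)} \sqrt{P{\left(4 \right)} + 5} \left(-28\right) = \left(10 - 5 \sqrt{2} \sqrt{-5}\right) \sqrt{\frac{5 + 4}{4} + 5} \left(-28\right) = \left(10 - 5 \sqrt{2} i \sqrt{5}\right) \sqrt{\frac{1}{4} \cdot 9 + 5} \left(-28\right) = \left(10 - 5 i \sqrt{10}\right) \sqrt{\frac{9}{4} + 5} \left(-28\right) = \left(10 - 5 i \sqrt{10}\right) \sqrt{\frac{29}{4}} \left(-28\right) = \left(10 - 5 i \sqrt{10}\right) \frac{\sqrt{29}}{2} \left(-28\right) = \frac{\sqrt{29} \left(10 - 5 i \sqrt{10}\right)}{2} \left(-28\right) = - 14 \sqrt{29} \left(10 - 5 i \sqrt{10}\right)$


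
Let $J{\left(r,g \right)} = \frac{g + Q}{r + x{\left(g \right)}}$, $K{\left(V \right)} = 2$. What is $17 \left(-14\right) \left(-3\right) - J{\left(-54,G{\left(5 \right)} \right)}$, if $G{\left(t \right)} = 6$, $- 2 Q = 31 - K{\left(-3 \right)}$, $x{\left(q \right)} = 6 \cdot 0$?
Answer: $\frac{77095}{108} \approx 713.84$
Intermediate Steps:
$x{\left(q \right)} = 0$
$Q = - \frac{29}{2}$ ($Q = - \frac{31 - 2}{2} = \left(- \frac{1}{2}\right) 29 = - \frac{29}{2} \approx -14.5$)
$J{\left(r,g \right)} = \frac{- \frac{29}{2} + g}{r}$ ($J{\left(r,g \right)} = \frac{g - \frac{29}{2}}{r + 0} = \frac{- \frac{29}{2} + g}{r}$)
$17 \left(-14\right) \left(-3\right) - J{\left(-54,G{\left(5 \right)} \right)} = 17 \left(-14\right) \left(-3\right) - \frac{- \frac{29}{2} + 6}{-54} = \left(-238\right) \left(-3\right) - \left(- \frac{1}{54}\right) \left(- \frac{17}{2}\right) = 714 - \frac{17}{108} = \frac{77095}{108}$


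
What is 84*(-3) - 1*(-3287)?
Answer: 3035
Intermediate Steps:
84*(-3) - 1*(-3287) = -252 + 3287 = 3035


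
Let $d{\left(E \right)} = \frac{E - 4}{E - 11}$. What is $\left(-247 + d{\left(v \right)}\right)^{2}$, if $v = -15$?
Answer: $\frac{40998409}{676} \approx 60649.0$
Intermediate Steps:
$d{\left(E \right)} = \frac{-4 + E}{-11 + E}$
$\left(-247 + d{\left(v \right)}\right)^{2} = \left(-247 + \frac{-4 - 15}{-11 - 15}\right)^{2} = \left(-247 + \frac{1}{-26} \left(-19\right)\right)^{2} = \left(-247 - - \frac{19}{26}\right)^{2} = \left(-247 + \frac{19}{26}\right)^{2} = \left(- \frac{6403}{26}\right)^{2} = \frac{40998409}{676}$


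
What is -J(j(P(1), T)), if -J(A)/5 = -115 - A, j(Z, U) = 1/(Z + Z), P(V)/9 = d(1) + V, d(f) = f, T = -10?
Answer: -20705/36 ≈ -575.14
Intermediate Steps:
P(V) = 9 + 9*V (P(V) = 9*(1 + V) = 9 + 9*V)
j(Z, U) = 1/(2*Z)
J(A) = 575 + 5*A (J(A) = -5*(-115 - A) = 575 + 5*A)
-J(j(P(1), T)) = -(575 + 5*(1/(2*(9 + 9*1)))) = -(575 + 5*(1/(2*(9 + 9)))) = -(575 + 5*((1/2)/18)) = -(575 + 5*((1/2)*(1/18))) = -(575 + 5*(1/36)) = -(575 + 5/36) = -1*20705/36 = -20705/36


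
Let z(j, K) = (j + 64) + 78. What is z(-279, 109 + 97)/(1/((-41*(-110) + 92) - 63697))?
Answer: 8096015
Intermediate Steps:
z(j, K) = 142 + j (z(j, K) = (64 + j) + 78 = 142 + j)
z(-279, 109 + 97)/(1/((-41*(-110) + 92) - 63697)) = (142 - 279)/(1/((-41*(-110) + 92) - 63697)) = -137/(1/((4510 + 92) - 63697)) = -137/(1/(4602 - 63697)) = -137/(1/(-59095)) = -137/(-1/59095) = -137*(-59095) = 8096015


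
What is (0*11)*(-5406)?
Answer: 0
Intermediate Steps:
(0*11)*(-5406) = 0*(-5406) = 0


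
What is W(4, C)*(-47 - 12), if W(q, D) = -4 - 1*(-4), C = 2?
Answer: 0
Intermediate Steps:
W(q, D) = 0 (W(q, D) = -4 + 4 = 0)
W(4, C)*(-47 - 12) = 0*(-47 - 12) = 0*(-59) = 0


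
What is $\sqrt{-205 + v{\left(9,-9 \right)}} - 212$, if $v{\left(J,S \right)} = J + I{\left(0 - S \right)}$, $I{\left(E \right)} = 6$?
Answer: $-212 + i \sqrt{190} \approx -212.0 + 13.784 i$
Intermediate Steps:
$v{\left(J,S \right)} = 6 + J$ ($v{\left(J,S \right)} = J + 6 = 6 + J$)
$\sqrt{-205 + v{\left(9,-9 \right)}} - 212 = \sqrt{-205 + \left(6 + 9\right)} - 212 = \sqrt{-205 + 15} - 212 = \sqrt{-190} - 212 = i \sqrt{190} - 212 = -212 + i \sqrt{190}$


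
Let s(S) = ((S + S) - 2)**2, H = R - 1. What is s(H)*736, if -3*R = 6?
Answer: 47104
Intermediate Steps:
R = -2 (R = -1/3*6 = -2)
H = -3 (H = -2 - 1 = -3)
s(S) = (-2 + 2*S)**2 (s(S) = (2*S - 2)**2 = (-2 + 2*S)**2)
s(H)*736 = (4*(-1 - 3)**2)*736 = (4*(-4)**2)*736 = (4*16)*736 = 64*736 = 47104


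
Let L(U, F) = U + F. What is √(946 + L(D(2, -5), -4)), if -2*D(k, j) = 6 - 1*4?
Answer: √941 ≈ 30.676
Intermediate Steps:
D(k, j) = -1 (D(k, j) = -(6 - 1*4)/2 = -(6 - 4)/2 = -½*2 = -1)
L(U, F) = F + U
√(946 + L(D(2, -5), -4)) = √(946 + (-4 - 1)) = √(946 - 5) = √941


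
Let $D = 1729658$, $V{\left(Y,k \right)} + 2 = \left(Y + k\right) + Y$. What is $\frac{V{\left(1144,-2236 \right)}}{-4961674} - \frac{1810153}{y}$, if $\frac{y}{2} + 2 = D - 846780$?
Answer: $- \frac{4490738681861}{4380542894424} \approx -1.0252$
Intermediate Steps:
$V{\left(Y,k \right)} = -2 + k + 2 Y$ ($V{\left(Y,k \right)} = -2 + \left(\left(Y + k\right) + Y\right) = -2 + \left(k + 2 Y\right) = -2 + k + 2 Y$)
$y = 1765752$ ($y = -4 + 2 \left(1729658 - 846780\right) = -4 + 2 \cdot 882878 = -4 + 1765756 = 1765752$)
$\frac{V{\left(1144,-2236 \right)}}{-4961674} - \frac{1810153}{y} = \frac{-2 - 2236 + 2 \cdot 1144}{-4961674} - \frac{1810153}{1765752} = \left(-2 - 2236 + 2288\right) \left(- \frac{1}{4961674}\right) - \frac{1810153}{1765752} = 50 \left(- \frac{1}{4961674}\right) - \frac{1810153}{1765752} = - \frac{25}{2480837} - \frac{1810153}{1765752} = - \frac{4490738681861}{4380542894424}$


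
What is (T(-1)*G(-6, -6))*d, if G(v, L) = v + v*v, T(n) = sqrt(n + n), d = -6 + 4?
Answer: -60*I*sqrt(2) ≈ -84.853*I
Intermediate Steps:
d = -2
T(n) = sqrt(2)*sqrt(n) (T(n) = sqrt(2*n) = sqrt(2)*sqrt(n))
G(v, L) = v + v**2
(T(-1)*G(-6, -6))*d = ((sqrt(2)*sqrt(-1))*(-6*(1 - 6)))*(-2) = ((sqrt(2)*I)*(-6*(-5)))*(-2) = ((I*sqrt(2))*30)*(-2) = (30*I*sqrt(2))*(-2) = -60*I*sqrt(2)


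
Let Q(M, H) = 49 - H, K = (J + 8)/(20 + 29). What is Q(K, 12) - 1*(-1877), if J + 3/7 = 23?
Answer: 1914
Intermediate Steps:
J = 158/7 (J = -3/7 + 23 = 158/7 ≈ 22.571)
K = 214/343 (K = (158/7 + 8)/(20 + 29) = (214/7)/49 = (214/7)*(1/49) = 214/343 ≈ 0.62391)
Q(K, 12) - 1*(-1877) = (49 - 1*12) - 1*(-1877) = (49 - 12) + 1877 = 37 + 1877 = 1914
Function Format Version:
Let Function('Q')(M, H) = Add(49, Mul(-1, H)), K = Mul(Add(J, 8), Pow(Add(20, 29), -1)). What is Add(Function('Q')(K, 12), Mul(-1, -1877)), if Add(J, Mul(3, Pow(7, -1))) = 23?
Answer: 1914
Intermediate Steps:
J = Rational(158, 7) (J = Add(Rational(-3, 7), 23) = Rational(158, 7) ≈ 22.571)
K = Rational(214, 343) (K = Mul(Add(Rational(158, 7), 8), Pow(Add(20, 29), -1)) = Mul(Rational(214, 7), Pow(49, -1)) = Mul(Rational(214, 7), Rational(1, 49)) = Rational(214, 343) ≈ 0.62391)
Add(Function('Q')(K, 12), Mul(-1, -1877)) = Add(Add(49, Mul(-1, 12)), Mul(-1, -1877)) = Add(Add(49, -12), 1877) = Add(37, 1877) = 1914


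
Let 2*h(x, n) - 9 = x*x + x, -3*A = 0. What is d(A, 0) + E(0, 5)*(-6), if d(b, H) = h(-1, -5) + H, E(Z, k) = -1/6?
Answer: 11/2 ≈ 5.5000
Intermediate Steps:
E(Z, k) = -⅙ (E(Z, k) = -1*⅙ = -⅙)
A = 0 (A = -⅓*0 = 0)
h(x, n) = 9/2 + x/2 + x²/2 (h(x, n) = 9/2 + (x*x + x)/2 = 9/2 + (x² + x)/2 = 9/2 + (x + x²)/2 = 9/2 + (x/2 + x²/2) = 9/2 + x/2 + x²/2)
d(b, H) = 9/2 + H (d(b, H) = (9/2 + (½)*(-1) + (½)*(-1)²) + H = (9/2 - ½ + (½)*1) + H = (9/2 - ½ + ½) + H = 9/2 + H)
d(A, 0) + E(0, 5)*(-6) = (9/2 + 0) - ⅙*(-6) = 9/2 + 1 = 11/2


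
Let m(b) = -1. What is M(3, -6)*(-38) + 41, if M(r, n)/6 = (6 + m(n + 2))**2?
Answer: -5659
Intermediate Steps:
M(r, n) = 150 (M(r, n) = 6*(6 - 1)**2 = 6*5**2 = 6*25 = 150)
M(3, -6)*(-38) + 41 = 150*(-38) + 41 = -5700 + 41 = -5659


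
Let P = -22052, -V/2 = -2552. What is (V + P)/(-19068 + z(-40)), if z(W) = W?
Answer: 4237/4777 ≈ 0.88696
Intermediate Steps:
V = 5104 (V = -2*(-2552) = 5104)
(V + P)/(-19068 + z(-40)) = (5104 - 22052)/(-19068 - 40) = -16948/(-19108) = -16948*(-1/19108) = 4237/4777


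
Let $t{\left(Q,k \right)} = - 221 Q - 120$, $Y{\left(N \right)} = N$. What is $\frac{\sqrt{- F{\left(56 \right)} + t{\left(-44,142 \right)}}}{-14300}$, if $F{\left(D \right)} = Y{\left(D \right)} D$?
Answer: $- \frac{7 \sqrt{33}}{7150} \approx -0.005624$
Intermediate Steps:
$t{\left(Q,k \right)} = -120 - 221 Q$
$F{\left(D \right)} = D^{2}$ ($F{\left(D \right)} = D D = D^{2}$)
$\frac{\sqrt{- F{\left(56 \right)} + t{\left(-44,142 \right)}}}{-14300} = \frac{\sqrt{- 56^{2} - -9604}}{-14300} = \sqrt{\left(-1\right) 3136 + \left(-120 + 9724\right)} \left(- \frac{1}{14300}\right) = \sqrt{-3136 + 9604} \left(- \frac{1}{14300}\right) = \sqrt{6468} \left(- \frac{1}{14300}\right) = 14 \sqrt{33} \left(- \frac{1}{14300}\right) = - \frac{7 \sqrt{33}}{7150}$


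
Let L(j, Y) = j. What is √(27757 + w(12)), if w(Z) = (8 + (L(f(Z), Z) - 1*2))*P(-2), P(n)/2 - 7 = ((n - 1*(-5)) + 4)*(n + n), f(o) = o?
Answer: √27001 ≈ 164.32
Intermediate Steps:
P(n) = 14 + 4*n*(9 + n) (P(n) = 14 + 2*(((n - 1*(-5)) + 4)*(n + n)) = 14 + 2*(((n + 5) + 4)*(2*n)) = 14 + 2*(((5 + n) + 4)*(2*n)) = 14 + 2*((9 + n)*(2*n)) = 14 + 2*(2*n*(9 + n)) = 14 + 4*n*(9 + n))
w(Z) = -252 - 42*Z (w(Z) = (8 + (Z - 1*2))*(14 + 4*(-2)² + 36*(-2)) = (8 + (Z - 2))*(14 + 4*4 - 72) = (8 + (-2 + Z))*(14 + 16 - 72) = (6 + Z)*(-42) = -252 - 42*Z)
√(27757 + w(12)) = √(27757 + (-252 - 42*12)) = √(27757 + (-252 - 504)) = √(27757 - 756) = √27001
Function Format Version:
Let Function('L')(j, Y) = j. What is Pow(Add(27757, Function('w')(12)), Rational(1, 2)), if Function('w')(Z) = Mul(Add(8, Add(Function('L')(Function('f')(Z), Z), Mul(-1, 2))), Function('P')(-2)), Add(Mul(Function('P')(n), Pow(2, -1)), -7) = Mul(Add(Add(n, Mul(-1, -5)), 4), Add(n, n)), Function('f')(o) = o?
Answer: Pow(27001, Rational(1, 2)) ≈ 164.32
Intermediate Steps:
Function('P')(n) = Add(14, Mul(4, n, Add(9, n))) (Function('P')(n) = Add(14, Mul(2, Mul(Add(Add(n, Mul(-1, -5)), 4), Add(n, n)))) = Add(14, Mul(2, Mul(Add(Add(n, 5), 4), Mul(2, n)))) = Add(14, Mul(2, Mul(Add(Add(5, n), 4), Mul(2, n)))) = Add(14, Mul(2, Mul(Add(9, n), Mul(2, n)))) = Add(14, Mul(2, Mul(2, n, Add(9, n)))) = Add(14, Mul(4, n, Add(9, n))))
Function('w')(Z) = Add(-252, Mul(-42, Z)) (Function('w')(Z) = Mul(Add(8, Add(Z, Mul(-1, 2))), Add(14, Mul(4, Pow(-2, 2)), Mul(36, -2))) = Mul(Add(8, Add(Z, -2)), Add(14, Mul(4, 4), -72)) = Mul(Add(8, Add(-2, Z)), Add(14, 16, -72)) = Mul(Add(6, Z), -42) = Add(-252, Mul(-42, Z)))
Pow(Add(27757, Function('w')(12)), Rational(1, 2)) = Pow(Add(27757, Add(-252, Mul(-42, 12))), Rational(1, 2)) = Pow(Add(27757, Add(-252, -504)), Rational(1, 2)) = Pow(Add(27757, -756), Rational(1, 2)) = Pow(27001, Rational(1, 2))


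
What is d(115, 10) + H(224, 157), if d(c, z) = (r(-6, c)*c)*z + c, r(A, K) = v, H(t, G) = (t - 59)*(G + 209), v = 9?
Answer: 70855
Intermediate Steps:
H(t, G) = (-59 + t)*(209 + G)
r(A, K) = 9
d(c, z) = c + 9*c*z (d(c, z) = (9*c)*z + c = 9*c*z + c = c + 9*c*z)
d(115, 10) + H(224, 157) = 115*(1 + 9*10) + (-12331 - 59*157 + 209*224 + 157*224) = 115*(1 + 90) + (-12331 - 9263 + 46816 + 35168) = 115*91 + 60390 = 10465 + 60390 = 70855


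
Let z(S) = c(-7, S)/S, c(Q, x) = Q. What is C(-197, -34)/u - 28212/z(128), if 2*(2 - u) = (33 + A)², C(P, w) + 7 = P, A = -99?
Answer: 115556373/224 ≈ 5.1588e+5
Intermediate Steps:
C(P, w) = -7 + P
u = -2176 (u = 2 - (33 - 99)²/2 = 2 - ½*(-66)² = 2 - ½*4356 = 2 - 2178 = -2176)
z(S) = -7/S
C(-197, -34)/u - 28212/z(128) = (-7 - 197)/(-2176) - 28212/((-7/128)) = -204*(-1/2176) - 28212/((-7*1/128)) = 3/32 - 28212/(-7/128) = 3/32 - 28212*(-128/7) = 3/32 + 3611136/7 = 115556373/224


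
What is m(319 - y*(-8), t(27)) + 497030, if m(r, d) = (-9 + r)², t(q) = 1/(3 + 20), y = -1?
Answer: 588234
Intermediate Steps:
t(q) = 1/23
m(319 - y*(-8), t(27)) + 497030 = (-9 + (319 - (-1)*(-8)))² + 497030 = (-9 + (319 - 1*8))² + 497030 = (-9 + (319 - 8))² + 497030 = (-9 + 311)² + 497030 = 302² + 497030 = 91204 + 497030 = 588234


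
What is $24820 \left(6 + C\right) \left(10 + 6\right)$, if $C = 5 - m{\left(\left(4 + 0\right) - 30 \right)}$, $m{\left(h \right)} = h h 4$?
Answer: $-1069444160$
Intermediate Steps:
$m{\left(h \right)} = 4 h^{2}$ ($m{\left(h \right)} = h^{2} \cdot 4 = 4 h^{2}$)
$C = -2699$ ($C = 5 - 4 \left(\left(4 + 0\right) - 30\right)^{2} = 5 - 4 \left(4 - 30\right)^{2} = 5 - 4 \left(-26\right)^{2} = 5 - 4 \cdot 676 = 5 - 2704 = -2699$)
$24820 \left(6 + C\right) \left(10 + 6\right) = 24820 \left(6 - 2699\right) \left(10 + 6\right) = 24820 \left(\left(-2693\right) 16\right) = 24820 \left(-43088\right) = -1069444160$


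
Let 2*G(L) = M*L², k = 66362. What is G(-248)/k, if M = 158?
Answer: 2429408/33181 ≈ 73.217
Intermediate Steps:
G(L) = 79*L² (G(L) = (158*L²)/2 = 79*L²)
G(-248)/k = (79*(-248)²)/66362 = (79*61504)*(1/66362) = 4858816*(1/66362) = 2429408/33181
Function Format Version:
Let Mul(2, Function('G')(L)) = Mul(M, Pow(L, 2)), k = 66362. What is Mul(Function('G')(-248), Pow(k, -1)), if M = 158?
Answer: Rational(2429408, 33181) ≈ 73.217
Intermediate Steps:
Function('G')(L) = Mul(79, Pow(L, 2)) (Function('G')(L) = Mul(Rational(1, 2), Mul(158, Pow(L, 2))) = Mul(79, Pow(L, 2)))
Mul(Function('G')(-248), Pow(k, -1)) = Mul(Mul(79, Pow(-248, 2)), Pow(66362, -1)) = Mul(Mul(79, 61504), Rational(1, 66362)) = Mul(4858816, Rational(1, 66362)) = Rational(2429408, 33181)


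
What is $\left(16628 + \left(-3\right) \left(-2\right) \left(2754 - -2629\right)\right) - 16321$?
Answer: $32605$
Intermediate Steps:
$\left(16628 + \left(-3\right) \left(-2\right) \left(2754 - -2629\right)\right) - 16321 = \left(16628 + 6 \left(2754 + 2629\right)\right) - 16321 = \left(16628 + 6 \cdot 5383\right) - 16321 = \left(16628 + 32298\right) - 16321 = 48926 - 16321 = 32605$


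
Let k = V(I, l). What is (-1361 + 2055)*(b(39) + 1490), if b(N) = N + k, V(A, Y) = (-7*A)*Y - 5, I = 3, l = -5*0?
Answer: 1057656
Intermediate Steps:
l = 0
V(A, Y) = -5 - 7*A*Y (V(A, Y) = -7*A*Y - 5 = -5 - 7*A*Y)
k = -5 (k = -5 - 7*3*0 = -5 + 0 = -5)
b(N) = -5 + N (b(N) = N - 5 = -5 + N)
(-1361 + 2055)*(b(39) + 1490) = (-1361 + 2055)*((-5 + 39) + 1490) = 694*(34 + 1490) = 694*1524 = 1057656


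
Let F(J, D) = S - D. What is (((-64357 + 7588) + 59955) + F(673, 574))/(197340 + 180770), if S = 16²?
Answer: 1434/189055 ≈ 0.0075851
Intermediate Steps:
S = 256
F(J, D) = 256 - D
(((-64357 + 7588) + 59955) + F(673, 574))/(197340 + 180770) = (((-64357 + 7588) + 59955) + (256 - 1*574))/(197340 + 180770) = ((-56769 + 59955) + (256 - 574))/378110 = (3186 - 318)*(1/378110) = 2868*(1/378110) = 1434/189055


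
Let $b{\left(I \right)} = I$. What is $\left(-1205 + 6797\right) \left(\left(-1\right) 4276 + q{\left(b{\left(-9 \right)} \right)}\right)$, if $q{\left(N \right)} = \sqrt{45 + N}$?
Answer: $-23877840$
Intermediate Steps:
$\left(-1205 + 6797\right) \left(\left(-1\right) 4276 + q{\left(b{\left(-9 \right)} \right)}\right) = \left(-1205 + 6797\right) \left(\left(-1\right) 4276 + \sqrt{45 - 9}\right) = 5592 \left(-4276 + \sqrt{36}\right) = 5592 \left(-4276 + 6\right) = 5592 \left(-4270\right) = -23877840$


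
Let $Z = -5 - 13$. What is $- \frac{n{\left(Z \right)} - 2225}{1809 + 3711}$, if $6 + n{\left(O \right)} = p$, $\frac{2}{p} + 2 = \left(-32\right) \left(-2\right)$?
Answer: $\frac{1729}{4278} \approx 0.40416$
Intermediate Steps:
$Z = -18$
$p = \frac{1}{31}$ ($p = \frac{2}{-2 - -64} = \frac{2}{-2 + 64} = \frac{2}{62} = 2 \cdot \frac{1}{62} = \frac{1}{31} \approx 0.032258$)
$n{\left(O \right)} = - \frac{185}{31}$ ($n{\left(O \right)} = -6 + \frac{1}{31} = - \frac{185}{31}$)
$- \frac{n{\left(Z \right)} - 2225}{1809 + 3711} = - \frac{- \frac{185}{31} - 2225}{1809 + 3711} = - \frac{-69160}{31 \cdot 5520} = \left(-1\right) \left(- \frac{1729}{4278}\right) = \frac{1729}{4278}$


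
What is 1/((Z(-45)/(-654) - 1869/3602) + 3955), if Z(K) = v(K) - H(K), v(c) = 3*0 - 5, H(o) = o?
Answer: 1177854/4657729367 ≈ 0.00025288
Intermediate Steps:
v(c) = -5 (v(c) = 0 - 5 = -5)
Z(K) = -5 - K
1/((Z(-45)/(-654) - 1869/3602) + 3955) = 1/(((-5 - 1*(-45))/(-654) - 1869/3602) + 3955) = 1/(((-5 + 45)*(-1/654) - 1869*1/3602) + 3955) = 1/((40*(-1/654) - 1869/3602) + 3955) = 1/((-20/327 - 1869/3602) + 3955) = 1/(-683203/1177854 + 3955) = 1/(4657729367/1177854) = 1177854/4657729367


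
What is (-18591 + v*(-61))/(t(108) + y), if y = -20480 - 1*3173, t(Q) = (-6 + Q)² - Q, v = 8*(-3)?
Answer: 17127/13357 ≈ 1.2822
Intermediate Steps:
v = -24
y = -23653 (y = -20480 - 3173 = -23653)
(-18591 + v*(-61))/(t(108) + y) = (-18591 - 24*(-61))/(((-6 + 108)² - 1*108) - 23653) = (-18591 + 1464)/((102² - 108) - 23653) = -17127/((10404 - 108) - 23653) = -17127/(10296 - 23653) = -17127/(-13357) = -17127*(-1/13357) = 17127/13357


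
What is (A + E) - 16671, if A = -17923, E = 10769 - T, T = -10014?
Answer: -13811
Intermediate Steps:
E = 20783 (E = 10769 - 1*(-10014) = 10769 + 10014 = 20783)
(A + E) - 16671 = (-17923 + 20783) - 16671 = 2860 - 16671 = -13811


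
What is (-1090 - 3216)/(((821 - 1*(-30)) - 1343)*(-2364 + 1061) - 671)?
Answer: -4306/640405 ≈ -0.0067239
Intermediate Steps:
(-1090 - 3216)/(((821 - 1*(-30)) - 1343)*(-2364 + 1061) - 671) = -4306/(((821 + 30) - 1343)*(-1303) - 671) = -4306/((851 - 1343)*(-1303) - 671) = -4306/(-492*(-1303) - 671) = -4306/(641076 - 671) = -4306/640405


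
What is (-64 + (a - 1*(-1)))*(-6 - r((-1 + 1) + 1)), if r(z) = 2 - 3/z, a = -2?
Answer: 325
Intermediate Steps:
(-64 + (a - 1*(-1)))*(-6 - r((-1 + 1) + 1)) = (-64 + (-2 - 1*(-1)))*(-6 - (2 - 3/((-1 + 1) + 1))) = (-64 + (-2 + 1))*(-6 - (2 - 3/(0 + 1))) = (-64 - 1)*(-6 - (2 - 3/1)) = -65*(-6 - (2 - 3*1)) = -65*(-6 - (2 - 3)) = -65*(-6 - 1*(-1)) = -65*(-6 + 1) = -65*(-5) = 325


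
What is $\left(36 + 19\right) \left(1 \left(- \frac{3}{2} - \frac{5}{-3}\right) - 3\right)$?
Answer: $- \frac{935}{6} \approx -155.83$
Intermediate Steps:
$\left(36 + 19\right) \left(1 \left(- \frac{3}{2} - \frac{5}{-3}\right) - 3\right) = 55 \left(1 \left(\left(-3\right) \frac{1}{2} - - \frac{5}{3}\right) - 3\right) = 55 \left(1 \left(- \frac{3}{2} + \frac{5}{3}\right) - 3\right) = 55 \left(1 \cdot \frac{1}{6} - 3\right) = 55 \left(\frac{1}{6} - 3\right) = 55 \left(- \frac{17}{6}\right) = - \frac{935}{6}$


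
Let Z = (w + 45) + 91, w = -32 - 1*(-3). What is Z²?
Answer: 11449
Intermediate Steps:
w = -29 (w = -32 + 3 = -29)
Z = 107 (Z = (-29 + 45) + 91 = 16 + 91 = 107)
Z² = 107² = 11449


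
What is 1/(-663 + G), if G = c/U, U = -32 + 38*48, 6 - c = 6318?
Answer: -224/149301 ≈ -0.0015003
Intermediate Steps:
c = -6312 (c = 6 - 1*6318 = 6 - 6318 = -6312)
U = 1792 (U = -32 + 1824 = 1792)
G = -789/224 (G = -6312/1792 = -6312*1/1792 = -789/224 ≈ -3.5223)
1/(-663 + G) = 1/(-663 - 789/224) = 1/(-149301/224) = -224/149301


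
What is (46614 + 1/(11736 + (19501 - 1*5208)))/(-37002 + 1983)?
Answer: -1213315807/911509551 ≈ -1.3311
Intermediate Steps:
(46614 + 1/(11736 + (19501 - 1*5208)))/(-37002 + 1983) = (46614 + 1/(11736 + (19501 - 5208)))/(-35019) = (46614 + 1/(11736 + 14293))*(-1/35019) = (46614 + 1/26029)*(-1/35019) = (1213315807/26029)*(-1/35019) = -1213315807/911509551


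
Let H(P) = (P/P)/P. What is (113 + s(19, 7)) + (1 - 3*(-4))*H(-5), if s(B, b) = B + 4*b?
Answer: 787/5 ≈ 157.40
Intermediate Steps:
H(P) = 1/P
(113 + s(19, 7)) + (1 - 3*(-4))*H(-5) = (113 + (19 + 4*7)) + (1 - 3*(-4))/(-5) = (113 + (19 + 28)) + (1 + 12)*(-⅕) = (113 + 47) + 13*(-⅕) = 160 - 13/5 = 787/5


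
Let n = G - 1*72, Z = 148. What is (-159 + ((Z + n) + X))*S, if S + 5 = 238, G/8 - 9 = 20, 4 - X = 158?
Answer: -1165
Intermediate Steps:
X = -154 (X = 4 - 1*158 = 4 - 158 = -154)
G = 232 (G = 72 + 8*20 = 72 + 160 = 232)
S = 233 (S = -5 + 238 = 233)
n = 160 (n = 232 - 1*72 = 232 - 72 = 160)
(-159 + ((Z + n) + X))*S = (-159 + ((148 + 160) - 154))*233 = (-159 + (308 - 154))*233 = (-159 + 154)*233 = -5*233 = -1165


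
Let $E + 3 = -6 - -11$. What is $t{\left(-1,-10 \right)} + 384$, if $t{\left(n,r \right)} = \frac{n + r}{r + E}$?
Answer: $\frac{3083}{8} \approx 385.38$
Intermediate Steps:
$E = 2$ ($E = -3 - -5 = -3 + \left(-6 + 11\right) = -3 + 5 = 2$)
$t{\left(n,r \right)} = \frac{n + r}{2 + r}$ ($t{\left(n,r \right)} = \frac{n + r}{r + 2} = \frac{n + r}{2 + r}$)
$t{\left(-1,-10 \right)} + 384 = \frac{-1 - 10}{2 - 10} + 384 = \frac{1}{-8} \left(-11\right) + 384 = \left(- \frac{1}{8}\right) \left(-11\right) + 384 = \frac{11}{8} + 384 = \frac{3083}{8}$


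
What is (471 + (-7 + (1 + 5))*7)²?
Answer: 215296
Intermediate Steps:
(471 + (-7 + (1 + 5))*7)² = (471 + (-7 + 6)*7)² = (471 - 1*7)² = (471 - 7)² = 464² = 215296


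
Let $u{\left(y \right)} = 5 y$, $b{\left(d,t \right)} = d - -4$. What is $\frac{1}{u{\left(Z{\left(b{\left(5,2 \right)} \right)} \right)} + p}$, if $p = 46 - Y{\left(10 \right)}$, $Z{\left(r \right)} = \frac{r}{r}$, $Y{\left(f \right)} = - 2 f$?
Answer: $\frac{1}{71} \approx 0.014085$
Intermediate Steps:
$b{\left(d,t \right)} = 4 + d$ ($b{\left(d,t \right)} = d + 4 = 4 + d$)
$Z{\left(r \right)} = 1$
$p = 66$ ($p = 46 - \left(-2\right) 10 = 46 - -20 = 46 + 20 = 66$)
$\frac{1}{u{\left(Z{\left(b{\left(5,2 \right)} \right)} \right)} + p} = \frac{1}{5 \cdot 1 + 66} = \frac{1}{5 + 66} = \frac{1}{71}$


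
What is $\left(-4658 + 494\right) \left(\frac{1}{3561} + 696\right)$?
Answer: $- \frac{3440098316}{1187} \approx -2.8981 \cdot 10^{6}$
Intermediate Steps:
$\left(-4658 + 494\right) \left(\frac{1}{3561} + 696\right) = - 4164 \left(\frac{1}{3561} + 696\right) = \left(-4164\right) \frac{2478457}{3561} = - \frac{3440098316}{1187}$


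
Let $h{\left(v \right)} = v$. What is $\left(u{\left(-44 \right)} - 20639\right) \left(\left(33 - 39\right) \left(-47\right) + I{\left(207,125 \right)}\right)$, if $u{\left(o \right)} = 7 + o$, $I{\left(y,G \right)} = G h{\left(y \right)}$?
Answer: $-540822132$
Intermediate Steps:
$I{\left(y,G \right)} = G y$
$\left(u{\left(-44 \right)} - 20639\right) \left(\left(33 - 39\right) \left(-47\right) + I{\left(207,125 \right)}\right) = \left(\left(7 - 44\right) - 20639\right) \left(\left(33 - 39\right) \left(-47\right) + 125 \cdot 207\right) = \left(-37 - 20639\right) \left(\left(-6\right) \left(-47\right) + 25875\right) = - 20676 \left(282 + 25875\right) = \left(-20676\right) 26157 = -540822132$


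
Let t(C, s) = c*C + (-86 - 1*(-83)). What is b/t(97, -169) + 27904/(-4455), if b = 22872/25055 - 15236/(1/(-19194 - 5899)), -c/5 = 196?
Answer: -8548137847893164/2122186887315 ≈ -4028.0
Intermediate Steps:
c = -980 (c = -5*196 = -980)
t(C, s) = -3 - 980*C (t(C, s) = -980*C + (-86 - 1*(-83)) = -980*C + (-86 + 83) = -980*C - 3 = -3 - 980*C)
b = 9578951155012/25055 (b = 22872*(1/25055) - 15236/(1/(-25093)) = 22872/25055 - 15236/(-1/25093) = 22872/25055 - 15236*(-25093) = 22872/25055 + 382316948 = 9578951155012/25055 ≈ 3.8232e+8)
b/t(97, -169) + 27904/(-4455) = 9578951155012/(25055*(-3 - 980*97)) + 27904/(-4455) = 9578951155012/(25055*(-3 - 95060)) + 27904*(-1/4455) = (9578951155012/25055)/(-95063) - 27904/4455 = (9578951155012/25055)*(-1/95063) - 27904/4455 = -9578951155012/2381803465 - 27904/4455 = -8548137847893164/2122186887315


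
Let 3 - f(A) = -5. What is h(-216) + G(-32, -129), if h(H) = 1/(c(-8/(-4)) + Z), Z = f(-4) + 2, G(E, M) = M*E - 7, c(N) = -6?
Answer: 16485/4 ≈ 4121.3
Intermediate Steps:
f(A) = 8 (f(A) = 3 - 1*(-5) = 3 + 5 = 8)
G(E, M) = -7 + E*M (G(E, M) = E*M - 7 = -7 + E*M)
Z = 10 (Z = 8 + 2 = 10)
h(H) = 1/4 (h(H) = 1/(-6 + 10) = 1/4)
h(-216) + G(-32, -129) = 1/4 + (-7 - 32*(-129)) = 1/4 + (-7 + 4128) = 1/4 + 4121 = 16485/4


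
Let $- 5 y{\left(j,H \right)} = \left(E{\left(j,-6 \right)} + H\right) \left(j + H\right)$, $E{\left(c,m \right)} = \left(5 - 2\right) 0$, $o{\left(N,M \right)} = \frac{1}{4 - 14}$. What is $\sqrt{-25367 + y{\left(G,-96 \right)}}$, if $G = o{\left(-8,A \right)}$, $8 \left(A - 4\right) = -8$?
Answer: $\frac{i \sqrt{680303}}{5} \approx 164.96 i$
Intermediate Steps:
$A = 3$ ($A = 4 + \frac{1}{8} \left(-8\right) = 4 - 1 = 3$)
$o{\left(N,M \right)} = - \frac{1}{10}$ ($o{\left(N,M \right)} = \frac{1}{-10} = - \frac{1}{10}$)
$G = - \frac{1}{10} \approx -0.1$
$E{\left(c,m \right)} = 0$ ($E{\left(c,m \right)} = 3 \cdot 0 = 0$)
$y{\left(j,H \right)} = - \frac{H \left(H + j\right)}{5}$ ($y{\left(j,H \right)} = - \frac{\left(0 + H\right) \left(j + H\right)}{5} = - \frac{H \left(H + j\right)}{5}$)
$\sqrt{-25367 + y{\left(G,-96 \right)}} = \sqrt{-25367 + \frac{1}{5} \left(-96\right) \left(\left(-1\right) \left(-96\right) - - \frac{1}{10}\right)} = \sqrt{-25367 + \frac{1}{5} \left(-96\right) \left(96 + \frac{1}{10}\right)} = \sqrt{-25367 + \frac{1}{5} \left(-96\right) \frac{961}{10}} = \sqrt{-25367 - \frac{46128}{25}} = \sqrt{- \frac{680303}{25}} = \frac{i \sqrt{680303}}{5}$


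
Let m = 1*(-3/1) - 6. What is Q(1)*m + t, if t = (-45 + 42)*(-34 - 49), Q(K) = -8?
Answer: 321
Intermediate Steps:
t = 249 (t = -3*(-83) = 249)
m = -9 (m = 1*(-3*1) - 6 = 1*(-3) - 6 = -3 - 6 = -9)
Q(1)*m + t = -8*(-9) + 249 = 72 + 249 = 321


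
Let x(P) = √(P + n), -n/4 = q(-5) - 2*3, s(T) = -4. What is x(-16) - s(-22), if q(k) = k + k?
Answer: 4 + 4*√3 ≈ 10.928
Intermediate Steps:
q(k) = 2*k
n = 64 (n = -4*(2*(-5) - 2*3) = -4*(-10 - 6) = -4*(-16) = 64)
x(P) = √(64 + P) (x(P) = √(P + 64) = √(64 + P))
x(-16) - s(-22) = √(64 - 16) - 1*(-4) = √48 + 4 = 4*√3 + 4 = 4 + 4*√3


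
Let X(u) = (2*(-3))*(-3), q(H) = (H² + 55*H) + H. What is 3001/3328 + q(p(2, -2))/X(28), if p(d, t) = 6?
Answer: 215339/9984 ≈ 21.568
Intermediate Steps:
q(H) = H² + 56*H
X(u) = 18 (X(u) = -6*(-3) = 18)
3001/3328 + q(p(2, -2))/X(28) = 3001/3328 + (6*(56 + 6))/18 = 3001*(1/3328) + (6*62)*(1/18) = 3001/3328 + 372*(1/18) = 3001/3328 + 62/3 = 215339/9984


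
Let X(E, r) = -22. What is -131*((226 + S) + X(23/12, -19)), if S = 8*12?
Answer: -39300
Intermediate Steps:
S = 96
-131*((226 + S) + X(23/12, -19)) = -131*((226 + 96) - 22) = -131*(322 - 22) = -131*300 = -39300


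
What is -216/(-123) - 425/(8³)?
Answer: 19439/20992 ≈ 0.92602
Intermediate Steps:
-216/(-123) - 425/(8³) = -216*(-1/123) - 425/512 = 72/41 - 425*1/512 = 72/41 - 425/512 = 19439/20992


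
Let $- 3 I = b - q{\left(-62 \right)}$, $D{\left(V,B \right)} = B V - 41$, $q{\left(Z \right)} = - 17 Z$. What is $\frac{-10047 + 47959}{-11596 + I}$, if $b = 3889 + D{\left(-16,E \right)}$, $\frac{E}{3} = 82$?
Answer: $- \frac{56868}{16823} \approx -3.3804$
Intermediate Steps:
$E = 246$ ($E = 3 \cdot 82 = 246$)
$D{\left(V,B \right)} = -41 + B V$
$b = -88$ ($b = 3889 + \left(-41 + 246 \left(-16\right)\right) = 3889 - 3977 = -88$)
$I = \frac{1142}{3}$ ($I = - \frac{-88 - \left(-17\right) \left(-62\right)}{3} = - \frac{-88 - 1054}{3} = \left(- \frac{1}{3}\right) \left(-1142\right) = \frac{1142}{3} \approx 380.67$)
$\frac{-10047 + 47959}{-11596 + I} = \frac{-10047 + 47959}{-11596 + \frac{1142}{3}} = \frac{37912}{- \frac{33646}{3}} = 37912 \left(- \frac{3}{33646}\right) = - \frac{56868}{16823}$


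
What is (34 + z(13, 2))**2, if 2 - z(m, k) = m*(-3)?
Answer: 5625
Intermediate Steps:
z(m, k) = 2 + 3*m (z(m, k) = 2 - m*(-3) = 2 - (-3)*m = 2 + 3*m)
(34 + z(13, 2))**2 = (34 + (2 + 3*13))**2 = (34 + (2 + 39))**2 = (34 + 41)**2 = 75**2 = 5625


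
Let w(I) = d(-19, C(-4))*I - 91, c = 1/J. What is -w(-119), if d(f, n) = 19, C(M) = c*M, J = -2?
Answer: 2352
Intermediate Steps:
c = -½ (c = 1/(-2) = -½ ≈ -0.50000)
C(M) = -M/2
w(I) = -91 + 19*I (w(I) = 19*I - 91 = -91 + 19*I)
-w(-119) = -(-91 + 19*(-119)) = -(-91 - 2261) = -1*(-2352) = 2352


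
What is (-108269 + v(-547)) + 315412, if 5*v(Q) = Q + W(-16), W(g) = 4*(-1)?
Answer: 1035164/5 ≈ 2.0703e+5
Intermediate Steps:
W(g) = -4
v(Q) = -⅘ + Q/5 (v(Q) = (Q - 4)/5 = (-4 + Q)/5 = -⅘ + Q/5)
(-108269 + v(-547)) + 315412 = (-108269 + (-⅘ + (⅕)*(-547))) + 315412 = (-108269 + (-⅘ - 547/5)) + 315412 = (-108269 - 551/5) + 315412 = -541896/5 + 315412 = 1035164/5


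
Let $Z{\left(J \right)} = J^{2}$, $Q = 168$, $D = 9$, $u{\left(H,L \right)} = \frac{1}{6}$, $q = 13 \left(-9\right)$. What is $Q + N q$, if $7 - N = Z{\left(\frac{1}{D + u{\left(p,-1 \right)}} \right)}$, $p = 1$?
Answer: $- \frac{1965063}{3025} \approx -649.61$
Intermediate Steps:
$q = -117$
$u{\left(H,L \right)} = \frac{1}{6}$
$N = \frac{21139}{3025}$ ($N = 7 - \left(\frac{1}{9 + \frac{1}{6}}\right)^{2} = 7 - \left(\frac{1}{\frac{55}{6}}\right)^{2} = 7 - \left(\frac{6}{55}\right)^{2} = 7 - \frac{36}{3025} = \frac{21139}{3025} \approx 6.9881$)
$Q + N q = 168 + \frac{21139}{3025} \left(-117\right) = 168 - \frac{2473263}{3025} = - \frac{1965063}{3025}$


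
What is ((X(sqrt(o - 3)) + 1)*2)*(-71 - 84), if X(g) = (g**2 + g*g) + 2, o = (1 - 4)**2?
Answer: -4650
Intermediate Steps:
o = 9 (o = (-3)**2 = 9)
X(g) = 2 + 2*g**2 (X(g) = (g**2 + g**2) + 2 = 2*g**2 + 2 = 2 + 2*g**2)
((X(sqrt(o - 3)) + 1)*2)*(-71 - 84) = (((2 + 2*(sqrt(9 - 3))**2) + 1)*2)*(-71 - 84) = (((2 + 2*(sqrt(6))**2) + 1)*2)*(-155) = (((2 + 2*6) + 1)*2)*(-155) = (((2 + 12) + 1)*2)*(-155) = ((14 + 1)*2)*(-155) = (15*2)*(-155) = 30*(-155) = -4650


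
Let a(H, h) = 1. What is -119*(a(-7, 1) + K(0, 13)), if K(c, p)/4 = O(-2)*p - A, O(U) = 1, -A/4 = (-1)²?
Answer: -8211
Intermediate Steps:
A = -4 (A = -4*(-1)² = -4*1 = -4)
K(c, p) = 16 + 4*p (K(c, p) = 4*(1*p - 1*(-4)) = 4*(p + 4) = 4*(4 + p) = 16 + 4*p)
-119*(a(-7, 1) + K(0, 13)) = -119*(1 + (16 + 4*13)) = -119*(1 + (16 + 52)) = -119*(1 + 68) = -119*69 = -8211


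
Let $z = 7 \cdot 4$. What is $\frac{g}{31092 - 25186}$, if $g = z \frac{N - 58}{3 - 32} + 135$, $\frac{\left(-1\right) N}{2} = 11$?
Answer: $\frac{6155}{171274} \approx 0.035937$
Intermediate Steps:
$z = 28$
$N = -22$ ($N = \left(-2\right) 11 = -22$)
$g = \frac{6155}{29}$ ($g = 28 \frac{-22 - 58}{3 - 32} + 135 = 28 \left(- \frac{80}{-29}\right) + 135 = 28 \left(\left(-80\right) \left(- \frac{1}{29}\right)\right) + 135 = 28 \cdot \frac{80}{29} + 135 = \frac{2240}{29} + 135 = \frac{6155}{29} \approx 212.24$)
$\frac{g}{31092 - 25186} = \frac{6155}{29 \left(31092 - 25186\right)} = \frac{6155}{29 \cdot 5906} = \frac{6155}{29} \cdot \frac{1}{5906} = \frac{6155}{171274}$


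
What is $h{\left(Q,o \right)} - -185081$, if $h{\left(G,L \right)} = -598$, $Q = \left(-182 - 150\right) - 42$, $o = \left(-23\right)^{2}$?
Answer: $184483$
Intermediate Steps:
$o = 529$
$Q = -374$ ($Q = -332 - 42 = -374$)
$h{\left(Q,o \right)} - -185081 = -598 - -185081 = -598 + 185081 = 184483$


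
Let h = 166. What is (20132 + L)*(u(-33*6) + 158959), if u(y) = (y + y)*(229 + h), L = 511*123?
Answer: 210698915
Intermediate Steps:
L = 62853
u(y) = 790*y (u(y) = (y + y)*(229 + 166) = (2*y)*395 = 790*y)
(20132 + L)*(u(-33*6) + 158959) = (20132 + 62853)*(790*(-33*6) + 158959) = 82985*(790*(-198) + 158959) = 82985*(-156420 + 158959) = 82985*2539 = 210698915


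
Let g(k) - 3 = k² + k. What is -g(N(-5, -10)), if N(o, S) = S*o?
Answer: -2553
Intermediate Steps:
g(k) = 3 + k + k² (g(k) = 3 + (k² + k) = 3 + (k + k²) = 3 + k + k²)
-g(N(-5, -10)) = -(3 - 10*(-5) + (-10*(-5))²) = -(3 + 50 + 50²) = -(3 + 50 + 2500) = -1*2553 = -2553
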